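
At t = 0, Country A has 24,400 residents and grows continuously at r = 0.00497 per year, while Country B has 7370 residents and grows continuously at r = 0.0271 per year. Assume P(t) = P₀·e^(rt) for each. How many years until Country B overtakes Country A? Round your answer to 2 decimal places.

24400·e^(0.00497t) = 7370·e^(0.0271t)
24400/7370 = e^((0.0271 − 0.00497)t) → ln(3.31072) = 0.02213·t
t = 1.19717 / 0.02213

t ≈ 54.10 years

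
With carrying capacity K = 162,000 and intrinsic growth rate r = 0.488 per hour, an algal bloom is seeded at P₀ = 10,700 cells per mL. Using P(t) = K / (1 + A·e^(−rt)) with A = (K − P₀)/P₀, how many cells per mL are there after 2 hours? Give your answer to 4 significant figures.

≈ 25,600 cells per mL

A = (162000 − 10700)/10700 = 14.14019
P(2) = 162000 / (1 + 14.14019·e^(−0.488·2)) = 162000 / (1 + 14.14019·0.376815)
= 162000 / 6.32824 ≈ 25599.54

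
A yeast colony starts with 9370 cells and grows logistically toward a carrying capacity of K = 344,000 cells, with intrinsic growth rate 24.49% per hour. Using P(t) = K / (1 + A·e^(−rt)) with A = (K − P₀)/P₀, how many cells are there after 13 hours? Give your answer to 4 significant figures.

≈ 138,700 cells

A = (344000 − 9370)/9370 = 35.71291
P(13) = 344000 / (1 + 35.71291·e^(−0.2449·13)) = 344000 / (1 + 35.71291·0.041432)
= 344000 / 2.47966 ≈ 138728.7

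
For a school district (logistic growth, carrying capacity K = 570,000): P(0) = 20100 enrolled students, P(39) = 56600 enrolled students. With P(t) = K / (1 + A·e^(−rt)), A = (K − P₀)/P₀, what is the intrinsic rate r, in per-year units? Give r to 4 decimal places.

r ≈ 0.0283 per year

A = (570000 − 20100)/20100 = 27.35821
56600 = 570000/(1 + 27.35821·e^(−r·39)) → e^(−39r) = (10.07067 − 1)/27.35821 = 0.331552
r = −ln(0.331552)/39 = 1.10397/39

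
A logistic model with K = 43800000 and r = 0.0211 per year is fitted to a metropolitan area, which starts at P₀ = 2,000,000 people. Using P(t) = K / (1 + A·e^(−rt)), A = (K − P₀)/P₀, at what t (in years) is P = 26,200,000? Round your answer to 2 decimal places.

t ≈ 162.92 years

A = (43800000 − 2000000)/2000000 = 20.9
26200000 = 43800000/(1 + 20.9·e^(−0.0211t)) → 1 + 20.9·e^(−0.0211t) = 1.67176
e^(−0.0211t) = 0.032141 → t = ln(31.1125)/0.0211 = 3.43761/0.0211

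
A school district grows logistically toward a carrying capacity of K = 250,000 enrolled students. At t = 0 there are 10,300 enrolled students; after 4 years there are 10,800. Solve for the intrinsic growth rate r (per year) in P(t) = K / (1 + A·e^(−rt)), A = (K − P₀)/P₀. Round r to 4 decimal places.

A = (250000 − 10300)/10300 = 23.27184
10800 = 250000/(1 + 23.27184·e^(−r·4)) → e^(−4r) = (23.14815 − 1)/23.27184 = 0.951714
r = −ln(0.951714)/4 = 0.04949/4

r ≈ 0.0124 per year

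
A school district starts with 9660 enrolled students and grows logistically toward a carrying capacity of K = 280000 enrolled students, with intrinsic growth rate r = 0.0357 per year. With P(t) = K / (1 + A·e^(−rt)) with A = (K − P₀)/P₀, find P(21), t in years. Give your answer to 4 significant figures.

≈ 19,690 enrolled students

A = (280000 − 9660)/9660 = 27.98551
P(21) = 280000 / (1 + 27.98551·e^(−0.0357·21)) = 280000 / (1 + 27.98551·0.472508)
= 280000 / 14.22338 ≈ 19685.89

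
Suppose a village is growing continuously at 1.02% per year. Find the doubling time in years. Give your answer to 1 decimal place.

doubling time ≈ 68.0 years

doubling time = ln(2) / |r| = 0.69315 / 0.0102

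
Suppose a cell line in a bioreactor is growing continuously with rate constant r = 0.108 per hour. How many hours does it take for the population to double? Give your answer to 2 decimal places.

doubling time = ln(2) / |r| = 0.69315 / 0.108

doubling time ≈ 6.42 hours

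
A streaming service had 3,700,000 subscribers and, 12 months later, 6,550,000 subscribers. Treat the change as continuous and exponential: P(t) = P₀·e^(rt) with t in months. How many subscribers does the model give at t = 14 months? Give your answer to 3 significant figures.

r = ln(6550000/3700000) / 12 ≈ 0.047594 per month
P(14) = 3700000 · e^(0.047594·14) = 3700000 · 1.94706 ≈ 7204124.83

≈ 7,200,000 subscribers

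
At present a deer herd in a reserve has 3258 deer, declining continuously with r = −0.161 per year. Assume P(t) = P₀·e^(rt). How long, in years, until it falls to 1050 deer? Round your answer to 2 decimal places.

1050 = 3258 · e^(-0.161·t)
t = ln(1050/3258) / -0.161 = ln(0.32228) / -0.161 = -1.13232 / -0.161

t ≈ 7.03 years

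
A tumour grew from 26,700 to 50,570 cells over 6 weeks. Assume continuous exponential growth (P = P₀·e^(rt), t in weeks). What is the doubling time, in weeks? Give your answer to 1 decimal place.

r = ln(50570/26700) / 6 = ln(1.89401) / 6 ≈ 0.106449 per week
doubling time = ln 2 / |r| = 0.69315 / 0.106449

doubling time ≈ 6.5 weeks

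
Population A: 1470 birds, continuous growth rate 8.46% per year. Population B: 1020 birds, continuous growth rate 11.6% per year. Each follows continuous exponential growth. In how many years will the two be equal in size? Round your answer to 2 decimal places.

t ≈ 11.64 years

1470·e^(0.0846t) = 1020·e^(0.116t)
1470/1020 = e^((0.116 − 0.0846)t) → ln(1.44118) = 0.0314·t
t = 0.36546 / 0.0314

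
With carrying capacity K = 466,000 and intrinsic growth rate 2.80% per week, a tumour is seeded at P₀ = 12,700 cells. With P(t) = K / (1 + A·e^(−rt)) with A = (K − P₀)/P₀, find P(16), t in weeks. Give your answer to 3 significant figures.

A = (466000 − 12700)/12700 = 35.69291
P(16) = 466000 / (1 + 35.69291·e^(−0.028·16)) = 466000 / (1 + 35.69291·0.638905)
= 466000 / 23.80437 ≈ 19576.24

≈ 19,600 cells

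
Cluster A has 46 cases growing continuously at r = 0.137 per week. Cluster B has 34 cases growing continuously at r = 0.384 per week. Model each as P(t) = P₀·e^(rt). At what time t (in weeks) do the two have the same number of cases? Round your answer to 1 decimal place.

46·e^(0.137t) = 34·e^(0.384t)
46/34 = e^((0.384 − 0.137)t) → ln(1.35294) = 0.247·t
t = 0.30228 / 0.247

t ≈ 1.2 weeks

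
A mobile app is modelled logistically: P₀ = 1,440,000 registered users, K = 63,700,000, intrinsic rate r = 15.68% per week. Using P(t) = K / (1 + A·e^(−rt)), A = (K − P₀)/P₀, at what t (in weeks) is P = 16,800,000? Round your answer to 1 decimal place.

A = (63700000 − 1440000)/1440000 = 43.23611
16800000 = 63700000/(1 + 43.23611·e^(−0.1568t)) → 1 + 43.23611·e^(−0.1568t) = 3.79167
e^(−0.1568t) = 0.064568 → t = ln(15.48756)/0.1568 = 2.74004/0.1568

t ≈ 17.5 weeks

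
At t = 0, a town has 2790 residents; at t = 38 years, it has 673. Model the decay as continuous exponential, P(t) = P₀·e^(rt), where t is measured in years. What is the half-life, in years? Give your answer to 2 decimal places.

r = ln(673/2790) / 38 = ln(0.24122) / 38 ≈ -0.037422 per year
half-life = ln 2 / |r| = 0.69315 / 0.037422

half-life ≈ 18.52 years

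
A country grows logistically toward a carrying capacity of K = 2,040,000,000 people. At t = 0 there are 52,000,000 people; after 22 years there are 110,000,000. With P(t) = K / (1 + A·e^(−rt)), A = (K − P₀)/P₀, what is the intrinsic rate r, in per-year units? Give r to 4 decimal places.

A = (2040000000 − 52000000)/52000000 = 38.23077
110000000 = 2040000000/(1 + 38.23077·e^(−r·22)) → e^(−22r) = (18.54545 − 1)/38.23077 = 0.458935
r = −ln(0.458935)/22 = 0.77885/22

r ≈ 0.0354 per year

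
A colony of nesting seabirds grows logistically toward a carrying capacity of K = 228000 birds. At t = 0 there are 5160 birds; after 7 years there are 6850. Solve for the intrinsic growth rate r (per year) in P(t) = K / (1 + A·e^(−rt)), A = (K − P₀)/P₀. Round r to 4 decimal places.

A = (228000 − 5160)/5160 = 43.18605
6850 = 228000/(1 + 43.18605·e^(−r·7)) → e^(−7r) = (33.28467 − 1)/43.18605 = 0.747572
r = −ln(0.747572)/7 = 0.29092/7

r ≈ 0.0416 per year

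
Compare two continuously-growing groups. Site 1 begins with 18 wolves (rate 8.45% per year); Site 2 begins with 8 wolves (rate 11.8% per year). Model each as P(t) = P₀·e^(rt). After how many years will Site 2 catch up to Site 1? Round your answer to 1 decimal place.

t ≈ 24.2 years

18·e^(0.0845t) = 8·e^(0.118t)
18/8 = e^((0.118 − 0.0845)t) → ln(2.25) = 0.0335·t
t = 0.81093 / 0.0335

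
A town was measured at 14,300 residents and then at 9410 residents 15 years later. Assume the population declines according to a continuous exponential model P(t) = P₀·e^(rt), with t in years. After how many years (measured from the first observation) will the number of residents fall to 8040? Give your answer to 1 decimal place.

r = ln(9410/14300) / 15 ≈ -0.027899 per year
t = ln(8040/14300) / r = -0.57583 / -0.027899 ≈ 20.64

t ≈ 20.6 years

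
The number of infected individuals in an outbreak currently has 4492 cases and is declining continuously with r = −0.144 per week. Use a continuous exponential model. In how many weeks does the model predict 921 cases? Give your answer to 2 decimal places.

921 = 4492 · e^(-0.144·t)
t = ln(921/4492) / -0.144 = ln(0.20503) / -0.144 = -1.58459 / -0.144

t ≈ 11.00 weeks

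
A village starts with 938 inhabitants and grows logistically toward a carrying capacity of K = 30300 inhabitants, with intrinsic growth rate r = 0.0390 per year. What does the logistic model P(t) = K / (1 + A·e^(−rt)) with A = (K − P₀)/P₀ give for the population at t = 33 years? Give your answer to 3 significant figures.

A = (30300 − 938)/938 = 31.30277
P(33) = 30300 / (1 + 31.30277·e^(−0.039·33)) = 30300 / (1 + 31.30277·0.276098)
= 30300 / 9.64263 ≈ 3142.3

≈ 3,140 inhabitants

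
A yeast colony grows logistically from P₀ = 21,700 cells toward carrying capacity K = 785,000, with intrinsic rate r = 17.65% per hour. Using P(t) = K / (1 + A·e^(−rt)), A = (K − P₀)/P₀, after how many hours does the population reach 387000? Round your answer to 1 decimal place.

A = (785000 − 21700)/21700 = 35.17512
387000 = 785000/(1 + 35.17512·e^(−0.1765t)) → 1 + 35.17512·e^(−0.1765t) = 2.02842
e^(−0.1765t) = 0.029237 → t = ln(34.20294)/0.1765 = 3.53231/0.1765

t ≈ 20.0 hours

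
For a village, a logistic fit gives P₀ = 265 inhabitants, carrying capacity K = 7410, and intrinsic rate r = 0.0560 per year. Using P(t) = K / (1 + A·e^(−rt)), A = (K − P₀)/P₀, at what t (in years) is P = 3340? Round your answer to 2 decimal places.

A = (7410 − 265)/265 = 26.96226
3340 = 7410/(1 + 26.96226·e^(−0.056t)) → 1 + 26.96226·e^(−0.056t) = 2.21856
e^(−0.056t) = 0.045195 → t = ln(22.12628)/0.056 = 3.09677/0.056

t ≈ 55.30 years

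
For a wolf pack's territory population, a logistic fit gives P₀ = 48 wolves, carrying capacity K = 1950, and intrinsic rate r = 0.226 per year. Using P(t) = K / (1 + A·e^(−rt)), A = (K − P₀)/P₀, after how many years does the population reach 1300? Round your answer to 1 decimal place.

t ≈ 19.3 years

A = (1950 − 48)/48 = 39.625
1300 = 1950/(1 + 39.625·e^(−0.226t)) → 1 + 39.625·e^(−0.226t) = 1.5
e^(−0.226t) = 0.012618 → t = ln(79.25)/0.226 = 4.37261/0.226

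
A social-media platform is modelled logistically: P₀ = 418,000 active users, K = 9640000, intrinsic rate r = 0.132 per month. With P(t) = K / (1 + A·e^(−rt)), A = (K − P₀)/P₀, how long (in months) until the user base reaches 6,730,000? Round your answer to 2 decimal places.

A = (9640000 − 418000)/418000 = 22.0622
6730000 = 9640000/(1 + 22.0622·e^(−0.132t)) → 1 + 22.0622·e^(−0.132t) = 1.43239
e^(−0.132t) = 0.019599 → t = ln(51.02358)/0.132 = 3.93229/0.132

t ≈ 29.79 months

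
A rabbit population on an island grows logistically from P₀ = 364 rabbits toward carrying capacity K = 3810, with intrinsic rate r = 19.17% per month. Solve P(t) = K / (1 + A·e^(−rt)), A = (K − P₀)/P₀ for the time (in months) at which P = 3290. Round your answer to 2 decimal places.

A = (3810 − 364)/364 = 9.46703
3290 = 3810/(1 + 9.46703·e^(−0.1917t)) → 1 + 9.46703·e^(−0.1917t) = 1.15805
e^(−0.1917t) = 0.016695 → t = ln(59.89719)/0.1917 = 4.09263/0.1917

t ≈ 21.35 months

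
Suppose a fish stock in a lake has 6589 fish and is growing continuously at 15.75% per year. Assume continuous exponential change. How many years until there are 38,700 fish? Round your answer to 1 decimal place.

t ≈ 11.2 years

38700 = 6589 · e^(0.1575·t)
t = ln(38700/6589) / 0.1575 = ln(5.87343) / 0.1575 = 1.77044 / 0.1575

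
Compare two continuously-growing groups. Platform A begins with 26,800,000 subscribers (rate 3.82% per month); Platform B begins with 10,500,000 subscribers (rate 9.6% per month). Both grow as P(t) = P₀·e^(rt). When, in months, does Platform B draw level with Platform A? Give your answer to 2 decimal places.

t ≈ 16.21 months

26800000·e^(0.0382t) = 10500000·e^(0.096t)
26800000/10500000 = e^((0.096 − 0.0382)t) → ln(2.55238) = 0.0578·t
t = 0.93703 / 0.0578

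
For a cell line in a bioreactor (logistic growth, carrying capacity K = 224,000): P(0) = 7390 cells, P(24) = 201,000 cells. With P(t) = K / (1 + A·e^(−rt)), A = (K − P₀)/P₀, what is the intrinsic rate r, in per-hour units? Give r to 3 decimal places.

r ≈ 0.231 per hour

A = (224000 − 7390)/7390 = 29.31123
201000 = 224000/(1 + 29.31123·e^(−r·24)) → e^(−24r) = (1.11443 − 1)/29.31123 = 0.003904
r = −ln(0.003904)/24 = 5.54578/24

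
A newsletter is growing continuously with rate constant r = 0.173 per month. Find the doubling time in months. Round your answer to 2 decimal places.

doubling time ≈ 4.01 months

doubling time = ln(2) / |r| = 0.69315 / 0.173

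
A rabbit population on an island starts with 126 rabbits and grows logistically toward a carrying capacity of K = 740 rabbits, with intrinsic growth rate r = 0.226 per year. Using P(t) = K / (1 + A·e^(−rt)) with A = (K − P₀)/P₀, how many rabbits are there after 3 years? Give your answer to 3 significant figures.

A = (740 − 126)/126 = 4.87302
P(3) = 740 / (1 + 4.87302·e^(−0.226·3)) = 740 / (1 + 4.87302·0.507631)
= 740 / 3.4737 ≈ 213.03

≈ 213 rabbits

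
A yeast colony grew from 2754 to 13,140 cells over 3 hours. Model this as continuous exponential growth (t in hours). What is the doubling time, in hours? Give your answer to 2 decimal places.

doubling time ≈ 1.33 hours

r = ln(13140/2754) / 3 = ln(4.77124) / 3 ≈ 0.520869 per hour
doubling time = ln 2 / |r| = 0.69315 / 0.520869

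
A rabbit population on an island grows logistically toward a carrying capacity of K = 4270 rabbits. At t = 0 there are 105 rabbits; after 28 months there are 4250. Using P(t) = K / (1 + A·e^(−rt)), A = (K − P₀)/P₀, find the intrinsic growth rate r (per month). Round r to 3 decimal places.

A = (4270 − 105)/105 = 39.66667
4250 = 4270/(1 + 39.66667·e^(−r·28)) → e^(−28r) = (1.00471 − 1)/39.66667 = 0.000119
r = −ln(0.000119)/28 = 9.03945/28

r ≈ 0.323 per month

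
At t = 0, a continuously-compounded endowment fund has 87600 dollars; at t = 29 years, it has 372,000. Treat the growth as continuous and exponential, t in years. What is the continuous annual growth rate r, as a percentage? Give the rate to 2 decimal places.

r ≈ 4.99% per year

372000 = 87600 · e^(r·29)
e^(29r) = 372000/87600 = 4.24658
r = ln(4.24658) / 29 = 1.44611 / 29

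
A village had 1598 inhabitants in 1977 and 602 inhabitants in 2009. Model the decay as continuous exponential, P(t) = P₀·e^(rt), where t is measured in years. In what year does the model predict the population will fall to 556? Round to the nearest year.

year 2012

r = ln(602/1598) / 32 = -0.97625/32 ≈ -0.030508 per year
t = ln(556/1598) / r = -1.05574/-0.030508 ≈ 34.61 years after 1977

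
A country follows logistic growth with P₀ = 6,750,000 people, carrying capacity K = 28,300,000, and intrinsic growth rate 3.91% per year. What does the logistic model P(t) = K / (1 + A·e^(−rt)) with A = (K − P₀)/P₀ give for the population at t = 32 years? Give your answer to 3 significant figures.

≈ 14,800,000 people

A = (28300000 − 6750000)/6750000 = 3.19259
P(32) = 28300000 / (1 + 3.19259·e^(−0.0391·32)) = 28300000 / (1 + 3.19259·0.286161)
= 28300000 / 1.9136 ≈ 14788909.59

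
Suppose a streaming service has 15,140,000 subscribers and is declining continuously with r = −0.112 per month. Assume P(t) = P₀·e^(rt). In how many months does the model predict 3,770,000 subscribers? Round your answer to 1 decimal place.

3770000 = 15140000 · e^(-0.112·t)
t = ln(3770000/15140000) / -0.112 = ln(0.24901) / -0.112 = -1.39027 / -0.112

t ≈ 12.4 months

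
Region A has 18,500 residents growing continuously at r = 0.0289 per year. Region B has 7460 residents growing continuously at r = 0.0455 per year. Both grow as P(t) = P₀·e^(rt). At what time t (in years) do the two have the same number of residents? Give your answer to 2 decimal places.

t ≈ 54.71 years

18500·e^(0.0289t) = 7460·e^(0.0455t)
18500/7460 = e^((0.0455 − 0.0289)t) → ln(2.47989) = 0.0166·t
t = 0.90822 / 0.0166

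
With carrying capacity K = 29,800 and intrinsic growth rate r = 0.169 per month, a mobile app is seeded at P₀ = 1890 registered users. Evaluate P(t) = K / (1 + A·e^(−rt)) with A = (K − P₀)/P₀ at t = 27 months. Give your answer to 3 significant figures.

A = (29800 − 1890)/1890 = 14.7672
P(27) = 29800 / (1 + 14.7672·e^(−0.169·27)) = 29800 / (1 + 14.7672·0.010431)
= 29800 / 1.15403 ≈ 25822.5

≈ 25,800 registered users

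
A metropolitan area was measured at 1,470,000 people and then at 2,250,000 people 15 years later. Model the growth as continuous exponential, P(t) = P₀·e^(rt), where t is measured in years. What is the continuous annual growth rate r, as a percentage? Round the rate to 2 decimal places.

2250000 = 1470000 · e^(r·15)
e^(15r) = 2250000/1470000 = 1.53061
r = ln(1.53061) / 15 = 0.42567 / 15

r ≈ 2.84% per year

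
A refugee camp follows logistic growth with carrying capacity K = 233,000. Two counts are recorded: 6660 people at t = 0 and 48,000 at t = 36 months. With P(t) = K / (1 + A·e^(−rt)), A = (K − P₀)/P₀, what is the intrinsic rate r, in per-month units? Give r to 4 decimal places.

r ≈ 0.0605 per month

A = (233000 − 6660)/6660 = 33.98498
48000 = 233000/(1 + 33.98498·e^(−r·36)) → e^(−36r) = (4.85417 − 1)/33.98498 = 0.113408
r = −ln(0.113408)/36 = 2.17676/36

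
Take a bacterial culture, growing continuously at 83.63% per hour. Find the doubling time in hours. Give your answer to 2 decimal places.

doubling time = ln(2) / |r| = 0.69315 / 0.8363

doubling time ≈ 0.83 hours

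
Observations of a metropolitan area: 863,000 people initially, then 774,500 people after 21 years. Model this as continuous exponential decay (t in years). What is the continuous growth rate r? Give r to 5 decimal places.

r ≈ -0.00515 per year

774500 = 863000 · e^(r·21)
e^(21r) = 774500/863000 = 0.89745
r = ln(0.89745) / 21 = -0.1082 / 21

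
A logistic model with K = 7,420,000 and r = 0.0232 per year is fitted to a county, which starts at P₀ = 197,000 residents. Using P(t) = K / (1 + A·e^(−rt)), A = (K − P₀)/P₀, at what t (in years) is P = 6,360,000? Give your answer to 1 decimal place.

t ≈ 232.5 years

A = (7420000 − 197000)/197000 = 36.66497
6360000 = 7420000/(1 + 36.66497·e^(−0.0232t)) → 1 + 36.66497·e^(−0.0232t) = 1.16667
e^(−0.0232t) = 0.004546 → t = ln(219.98985)/0.0232 = 5.39358/0.0232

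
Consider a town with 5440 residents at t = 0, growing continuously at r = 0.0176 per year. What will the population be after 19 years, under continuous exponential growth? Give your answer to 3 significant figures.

≈ 7,600 residents

P(19) = 5440 · e^(0.0176·19) = 5440 · e^(0.3344)
= 5440 · 1.3971 ≈ 7600.23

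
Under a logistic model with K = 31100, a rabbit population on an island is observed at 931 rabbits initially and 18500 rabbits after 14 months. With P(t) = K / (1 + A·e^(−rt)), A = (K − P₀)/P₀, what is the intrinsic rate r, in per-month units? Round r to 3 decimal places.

A = (31100 − 931)/931 = 32.40494
18500 = 31100/(1 + 32.40494·e^(−r·14)) → e^(−14r) = (1.68108 − 1)/32.40494 = 0.021018
r = −ln(0.021018)/14 = 3.86238/14

r ≈ 0.276 per month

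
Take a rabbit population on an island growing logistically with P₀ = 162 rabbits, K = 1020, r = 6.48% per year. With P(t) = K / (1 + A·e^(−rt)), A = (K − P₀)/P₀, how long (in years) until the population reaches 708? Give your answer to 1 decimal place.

A = (1020 − 162)/162 = 5.2963
708 = 1020/(1 + 5.2963·e^(−0.0648t)) → 1 + 5.2963·e^(−0.0648t) = 1.44068
e^(−0.0648t) = 0.083205 → t = ln(12.01852)/0.0648 = 2.48645/0.0648

t ≈ 38.4 years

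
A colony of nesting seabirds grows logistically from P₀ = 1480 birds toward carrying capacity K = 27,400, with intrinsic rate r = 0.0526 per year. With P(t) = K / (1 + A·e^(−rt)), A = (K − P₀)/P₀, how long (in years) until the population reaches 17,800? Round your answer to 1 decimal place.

t ≈ 66.2 years

A = (27400 − 1480)/1480 = 17.51351
17800 = 27400/(1 + 17.51351·e^(−0.0526t)) → 1 + 17.51351·e^(−0.0526t) = 1.53933
e^(−0.0526t) = 0.030795 → t = ln(32.47297)/0.0526 = 3.48041/0.0526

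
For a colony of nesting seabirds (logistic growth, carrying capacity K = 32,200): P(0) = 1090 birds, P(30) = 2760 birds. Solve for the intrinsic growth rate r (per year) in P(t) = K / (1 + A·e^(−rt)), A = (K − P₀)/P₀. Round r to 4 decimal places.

A = (32200 − 1090)/1090 = 28.54128
2760 = 32200/(1 + 28.54128·e^(−r·30)) → e^(−30r) = (11.66667 − 1)/28.54128 = 0.373728
r = −ln(0.373728)/30 = 0.98423/30

r ≈ 0.0328 per year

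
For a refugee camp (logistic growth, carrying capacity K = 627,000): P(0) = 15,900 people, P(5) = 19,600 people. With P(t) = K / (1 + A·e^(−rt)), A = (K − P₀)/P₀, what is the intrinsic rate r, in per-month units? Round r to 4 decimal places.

r ≈ 0.0431 per month

A = (627000 − 15900)/15900 = 38.43396
19600 = 627000/(1 + 38.43396·e^(−r·5)) → e^(−5r) = (31.9898 − 1)/38.43396 = 0.806313
r = −ln(0.806313)/5 = 0.21528/5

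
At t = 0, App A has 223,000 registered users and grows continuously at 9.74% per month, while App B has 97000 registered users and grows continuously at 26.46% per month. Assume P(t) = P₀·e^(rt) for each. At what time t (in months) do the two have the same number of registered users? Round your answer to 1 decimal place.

223000·e^(0.0974t) = 97000·e^(0.2646t)
223000/97000 = e^((0.2646 − 0.0974)t) → ln(2.29897) = 0.1672·t
t = 0.83246 / 0.1672

t ≈ 5.0 months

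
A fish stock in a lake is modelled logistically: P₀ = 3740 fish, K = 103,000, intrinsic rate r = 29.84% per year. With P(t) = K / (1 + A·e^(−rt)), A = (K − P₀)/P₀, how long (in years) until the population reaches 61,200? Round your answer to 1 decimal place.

t ≈ 12.3 years

A = (103000 − 3740)/3740 = 26.54011
61200 = 103000/(1 + 26.54011·e^(−0.2984t)) → 1 + 26.54011·e^(−0.2984t) = 1.68301
e^(−0.2984t) = 0.025735 → t = ln(38.85776)/0.2984 = 3.65991/0.2984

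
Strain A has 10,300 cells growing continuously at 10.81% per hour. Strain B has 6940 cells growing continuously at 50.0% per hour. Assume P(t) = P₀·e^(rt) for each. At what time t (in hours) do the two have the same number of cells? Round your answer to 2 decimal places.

10300·e^(0.1081t) = 6940·e^(0.5t)
10300/6940 = e^((0.5 − 0.1081)t) → ln(1.48415) = 0.3919·t
t = 0.39484 / 0.3919

t ≈ 1.01 hours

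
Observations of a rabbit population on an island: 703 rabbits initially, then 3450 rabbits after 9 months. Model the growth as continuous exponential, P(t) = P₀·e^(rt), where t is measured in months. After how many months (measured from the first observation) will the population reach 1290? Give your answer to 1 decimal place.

r = ln(3450/703) / 9 ≈ 0.176753 per month
t = ln(1290/703) / r = 0.60704 / 0.176753 ≈ 3.434

t ≈ 3.4 months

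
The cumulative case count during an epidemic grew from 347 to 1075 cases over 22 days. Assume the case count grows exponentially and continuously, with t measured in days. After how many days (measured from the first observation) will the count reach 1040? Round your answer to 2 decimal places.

r = ln(1075/347) / 22 ≈ 0.051398 per day
t = ln(1040/347) / r = 1.09765 / 0.051398 ≈ 21.356

t ≈ 21.36 days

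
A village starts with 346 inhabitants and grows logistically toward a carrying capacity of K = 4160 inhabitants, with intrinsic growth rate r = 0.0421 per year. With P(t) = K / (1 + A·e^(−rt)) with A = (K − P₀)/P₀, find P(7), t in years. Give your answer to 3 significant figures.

A = (4160 − 346)/346 = 11.02312
P(7) = 4160 / (1 + 11.02312·e^(−0.0421·7)) = 4160 / (1 + 11.02312·0.744755)
= 4160 / 9.20952 ≈ 451.71

≈ 452 inhabitants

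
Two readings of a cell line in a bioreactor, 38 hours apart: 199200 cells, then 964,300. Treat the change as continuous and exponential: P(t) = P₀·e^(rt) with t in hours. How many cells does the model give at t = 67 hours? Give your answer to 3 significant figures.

r = ln(964300/199200) / 38 ≈ 0.041502 per hour
P(67) = 199200 · e^(0.041502·67) = 199200 · 16.12973 ≈ 3213042.23

≈ 3,210,000 cells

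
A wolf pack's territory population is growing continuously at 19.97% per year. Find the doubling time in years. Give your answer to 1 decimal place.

doubling time = ln(2) / |r| = 0.69315 / 0.1997

doubling time ≈ 3.5 years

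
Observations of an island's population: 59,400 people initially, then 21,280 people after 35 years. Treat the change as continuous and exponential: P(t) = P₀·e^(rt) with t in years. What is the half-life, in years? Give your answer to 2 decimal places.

half-life ≈ 23.63 years

r = ln(21280/59400) / 35 = ln(0.35825) / 35 ≈ -0.029329 per year
half-life = ln 2 / |r| = 0.69315 / 0.029329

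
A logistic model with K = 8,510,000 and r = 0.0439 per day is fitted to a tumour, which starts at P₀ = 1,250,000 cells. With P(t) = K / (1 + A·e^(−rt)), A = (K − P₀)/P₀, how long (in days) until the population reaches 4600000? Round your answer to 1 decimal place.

A = (8510000 − 1250000)/1250000 = 5.808
4600000 = 8510000/(1 + 5.808·e^(−0.0439t)) → 1 + 5.808·e^(−0.0439t) = 1.85
e^(−0.0439t) = 0.14635 → t = ln(6.83294)/0.0439 = 1.92176/0.0439

t ≈ 43.8 days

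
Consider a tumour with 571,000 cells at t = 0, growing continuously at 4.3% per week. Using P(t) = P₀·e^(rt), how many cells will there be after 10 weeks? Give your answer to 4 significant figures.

≈ 877,800 cells

P(10) = 571000 · e^(0.043·10) = 571000 · e^(0.43)
= 571000 · 1.53726 ≈ 877774.05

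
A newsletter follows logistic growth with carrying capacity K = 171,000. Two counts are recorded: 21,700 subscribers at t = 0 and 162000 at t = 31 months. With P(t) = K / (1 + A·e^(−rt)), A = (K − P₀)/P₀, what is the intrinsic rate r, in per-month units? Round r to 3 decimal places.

r ≈ 0.155 per month

A = (171000 − 21700)/21700 = 6.88018
162000 = 171000/(1 + 6.88018·e^(−r·31)) → e^(−31r) = (1.05556 − 1)/6.88018 = 0.008075
r = −ln(0.008075)/31 = 4.81902/31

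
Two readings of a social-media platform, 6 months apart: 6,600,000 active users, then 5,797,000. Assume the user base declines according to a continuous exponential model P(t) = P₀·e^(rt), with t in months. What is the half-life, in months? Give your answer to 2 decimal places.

r = ln(5797000/6600000) / 6 = ln(0.87833) / 6 ≈ -0.021622 per month
half-life = ln 2 / |r| = 0.69315 / 0.021622

half-life ≈ 32.06 months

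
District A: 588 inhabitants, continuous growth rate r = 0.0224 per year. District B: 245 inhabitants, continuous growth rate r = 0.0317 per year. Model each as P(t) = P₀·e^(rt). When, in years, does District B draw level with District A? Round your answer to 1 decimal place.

588·e^(0.0224t) = 245·e^(0.0317t)
588/245 = e^((0.0317 − 0.0224)t) → ln(2.4) = 0.0093·t
t = 0.87547 / 0.0093

t ≈ 94.1 years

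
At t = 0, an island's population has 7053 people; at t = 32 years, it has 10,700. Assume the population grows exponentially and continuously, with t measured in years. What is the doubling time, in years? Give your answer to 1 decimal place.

doubling time ≈ 53.2 years

r = ln(10700/7053) / 32 = ln(1.51708) / 32 ≈ 0.013025 per year
doubling time = ln 2 / |r| = 0.69315 / 0.013025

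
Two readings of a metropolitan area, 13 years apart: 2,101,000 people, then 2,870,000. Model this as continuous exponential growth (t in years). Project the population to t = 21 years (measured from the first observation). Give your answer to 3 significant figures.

≈ 3,480,000 people

r = ln(2870000/2101000) / 13 ≈ 0.023992 per year
P(21) = 2101000 · e^(0.023992·21) = 2101000 · 1.65506 ≈ 3477277.41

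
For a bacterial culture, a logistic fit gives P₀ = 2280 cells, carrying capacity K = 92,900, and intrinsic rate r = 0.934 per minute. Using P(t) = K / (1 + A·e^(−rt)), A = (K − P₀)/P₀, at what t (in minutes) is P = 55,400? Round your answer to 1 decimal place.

t ≈ 4.4 minutes

A = (92900 − 2280)/2280 = 39.74561
55400 = 92900/(1 + 39.74561·e^(−0.934t)) → 1 + 39.74561·e^(−0.934t) = 1.6769
e^(−0.934t) = 0.017031 → t = ln(58.71752)/0.934 = 4.07274/0.934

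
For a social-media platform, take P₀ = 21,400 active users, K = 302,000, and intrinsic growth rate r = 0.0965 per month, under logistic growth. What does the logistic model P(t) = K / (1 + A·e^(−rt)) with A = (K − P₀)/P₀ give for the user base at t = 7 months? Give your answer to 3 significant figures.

≈ 39,400 active users

A = (302000 − 21400)/21400 = 13.11215
P(7) = 302000 / (1 + 13.11215·e^(−0.0965·7)) = 302000 / (1 + 13.11215·0.508902)
= 302000 / 7.6728 ≈ 39359.83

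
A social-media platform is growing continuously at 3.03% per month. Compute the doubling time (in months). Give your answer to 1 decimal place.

doubling time = ln(2) / |r| = 0.69315 / 0.0303

doubling time ≈ 22.9 months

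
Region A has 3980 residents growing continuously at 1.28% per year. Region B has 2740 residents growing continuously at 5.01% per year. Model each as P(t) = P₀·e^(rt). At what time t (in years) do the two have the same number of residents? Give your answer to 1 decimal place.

3980·e^(0.0128t) = 2740·e^(0.0501t)
3980/2740 = e^((0.0501 − 0.0128)t) → ln(1.45255) = 0.0373·t
t = 0.37332 / 0.0373

t ≈ 10.0 years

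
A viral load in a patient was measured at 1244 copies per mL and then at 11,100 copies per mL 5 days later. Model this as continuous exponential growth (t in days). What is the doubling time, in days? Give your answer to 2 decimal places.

r = ln(11100/1244) / 5 = ln(8.92283) / 5 ≈ 0.437723 per day
doubling time = ln 2 / |r| = 0.69315 / 0.437723

doubling time ≈ 1.58 days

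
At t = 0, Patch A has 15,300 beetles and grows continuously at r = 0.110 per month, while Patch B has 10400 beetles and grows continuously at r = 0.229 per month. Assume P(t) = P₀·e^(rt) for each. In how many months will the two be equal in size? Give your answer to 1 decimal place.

15300·e^(0.11t) = 10400·e^(0.229t)
15300/10400 = e^((0.229 − 0.11)t) → ln(1.47115) = 0.119·t
t = 0.38605 / 0.119

t ≈ 3.2 months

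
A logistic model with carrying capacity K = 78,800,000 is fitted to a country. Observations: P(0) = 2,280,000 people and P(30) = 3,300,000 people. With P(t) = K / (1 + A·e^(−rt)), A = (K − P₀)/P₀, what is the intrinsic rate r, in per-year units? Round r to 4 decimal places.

r ≈ 0.0128 per year

A = (78800000 − 2280000)/2280000 = 33.5614
3300000 = 78800000/(1 + 33.5614·e^(−r·30)) → e^(−30r) = (23.87879 − 1)/33.5614 = 0.681699
r = −ln(0.681699)/30 = 0.38317/30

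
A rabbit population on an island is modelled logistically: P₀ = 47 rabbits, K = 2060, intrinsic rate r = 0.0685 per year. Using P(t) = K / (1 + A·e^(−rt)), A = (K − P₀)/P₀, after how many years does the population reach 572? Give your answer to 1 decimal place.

A = (2060 − 47)/47 = 42.82979
572 = 2060/(1 + 42.82979·e^(−0.0685t)) → 1 + 42.82979·e^(−0.0685t) = 3.6014
e^(−0.0685t) = 0.060738 → t = ln(16.46414)/0.0685 = 2.80118/0.0685

t ≈ 40.9 years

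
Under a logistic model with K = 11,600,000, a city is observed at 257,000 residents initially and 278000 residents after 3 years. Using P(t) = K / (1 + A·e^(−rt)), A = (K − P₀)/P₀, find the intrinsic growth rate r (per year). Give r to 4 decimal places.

r ≈ 0.0268 per year

A = (11600000 − 257000)/257000 = 44.13619
278000 = 11600000/(1 + 44.13619·e^(−r·3)) → e^(−3r) = (41.72662 − 1)/44.13619 = 0.922749
r = −ln(0.922749)/3 = 0.0804/3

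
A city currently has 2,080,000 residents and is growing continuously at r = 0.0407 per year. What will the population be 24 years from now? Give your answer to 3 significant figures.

P(24) = 2080000 · e^(0.0407·24) = 2080000 · e^(0.9768)
= 2080000 · 2.65594 ≈ 5524362.71

≈ 5,520,000 residents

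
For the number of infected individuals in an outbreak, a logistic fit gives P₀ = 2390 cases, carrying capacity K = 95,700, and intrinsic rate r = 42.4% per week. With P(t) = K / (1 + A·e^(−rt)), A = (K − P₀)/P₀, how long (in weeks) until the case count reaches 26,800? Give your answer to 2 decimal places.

A = (95700 − 2390)/2390 = 39.04184
26800 = 95700/(1 + 39.04184·e^(−0.424t)) → 1 + 39.04184·e^(−0.424t) = 3.5709
e^(−0.424t) = 0.06585 → t = ln(15.18609)/0.424 = 2.72038/0.424

t ≈ 6.42 weeks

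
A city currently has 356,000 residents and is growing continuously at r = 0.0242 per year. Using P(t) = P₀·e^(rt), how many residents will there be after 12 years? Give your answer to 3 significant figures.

≈ 476,000 residents

P(12) = 356000 · e^(0.0242·12) = 356000 · e^(0.2904)
= 356000 · 1.33696 ≈ 475958.53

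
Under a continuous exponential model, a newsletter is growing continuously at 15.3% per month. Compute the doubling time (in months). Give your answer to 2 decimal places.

doubling time ≈ 4.53 months

doubling time = ln(2) / |r| = 0.69315 / 0.153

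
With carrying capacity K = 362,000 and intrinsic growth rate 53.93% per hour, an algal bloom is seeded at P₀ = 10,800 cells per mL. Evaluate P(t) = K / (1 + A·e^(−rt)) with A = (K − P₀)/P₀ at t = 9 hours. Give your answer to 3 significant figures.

A = (362000 − 10800)/10800 = 32.51852
P(9) = 362000 / (1 + 32.51852·e^(−0.5393·9)) = 362000 / (1 + 32.51852·0.007799)
= 362000 / 1.25363 ≈ 288762.11

≈ 289,000 cells per mL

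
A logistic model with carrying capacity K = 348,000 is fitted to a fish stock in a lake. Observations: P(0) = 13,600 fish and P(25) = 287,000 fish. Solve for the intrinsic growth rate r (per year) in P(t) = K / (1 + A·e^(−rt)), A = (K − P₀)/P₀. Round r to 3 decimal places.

r ≈ 0.190 per year

A = (348000 − 13600)/13600 = 24.58824
287000 = 348000/(1 + 24.58824·e^(−r·25)) → e^(−25r) = (1.21254 − 1)/24.58824 = 0.008644
r = −ln(0.008644)/25 = 4.75088/25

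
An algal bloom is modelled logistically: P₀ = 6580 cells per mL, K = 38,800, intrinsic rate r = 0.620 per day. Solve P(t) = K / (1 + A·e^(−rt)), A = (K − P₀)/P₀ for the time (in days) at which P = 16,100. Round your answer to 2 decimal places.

A = (38800 − 6580)/6580 = 4.89666
16100 = 38800/(1 + 4.89666·e^(−0.62t)) → 1 + 4.89666·e^(−0.62t) = 2.40994
e^(−0.62t) = 0.287939 → t = ln(3.47296)/0.62 = 1.24501/0.62

t ≈ 2.01 days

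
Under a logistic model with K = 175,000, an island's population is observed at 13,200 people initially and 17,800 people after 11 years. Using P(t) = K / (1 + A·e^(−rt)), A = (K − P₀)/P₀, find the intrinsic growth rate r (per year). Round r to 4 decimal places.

r ≈ 0.0298 per year

A = (175000 − 13200)/13200 = 12.25758
17800 = 175000/(1 + 12.25758·e^(−r·11)) → e^(−11r) = (9.83146 − 1)/12.25758 = 0.72049
r = −ln(0.72049)/11 = 0.32782/11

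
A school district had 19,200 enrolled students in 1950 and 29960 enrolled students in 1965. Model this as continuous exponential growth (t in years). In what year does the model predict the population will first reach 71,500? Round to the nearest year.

r = ln(29960/19200) / 15 = 0.44495/15 ≈ 0.029664 per year
t = ln(71500/19200) / r = 1.31479/0.029664 ≈ 44.32 years after 1950

year 1994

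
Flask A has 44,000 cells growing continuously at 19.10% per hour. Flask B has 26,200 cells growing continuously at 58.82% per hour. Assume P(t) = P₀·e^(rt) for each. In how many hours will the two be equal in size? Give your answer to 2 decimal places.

t ≈ 1.31 hours

44000·e^(0.191t) = 26200·e^(0.5882t)
44000/26200 = e^((0.5882 − 0.191)t) → ln(1.67939) = 0.3972·t
t = 0.51843 / 0.3972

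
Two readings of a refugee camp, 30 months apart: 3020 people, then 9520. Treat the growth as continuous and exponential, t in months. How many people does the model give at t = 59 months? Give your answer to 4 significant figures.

r = ln(9520/3020) / 30 ≈ 0.038271 per month
P(59) = 3020 · e^(0.038271·59) = 3020 · 9.56399 ≈ 28883.24

≈ 28,880 people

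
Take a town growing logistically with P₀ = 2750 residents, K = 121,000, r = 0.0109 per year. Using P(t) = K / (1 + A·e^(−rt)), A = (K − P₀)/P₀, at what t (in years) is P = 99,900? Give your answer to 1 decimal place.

A = (121000 − 2750)/2750 = 43
99900 = 121000/(1 + 43·e^(−0.0109t)) → 1 + 43·e^(−0.0109t) = 1.21121
e^(−0.0109t) = 0.004912 → t = ln(203.58768)/0.0109 = 5.3161/0.0109

t ≈ 487.7 years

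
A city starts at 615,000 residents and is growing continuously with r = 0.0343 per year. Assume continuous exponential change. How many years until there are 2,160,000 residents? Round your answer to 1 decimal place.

t ≈ 36.6 years

2160000 = 615000 · e^(0.0343·t)
t = ln(2160000/615000) / 0.0343 = ln(3.5122) / 0.0343 = 1.25624 / 0.0343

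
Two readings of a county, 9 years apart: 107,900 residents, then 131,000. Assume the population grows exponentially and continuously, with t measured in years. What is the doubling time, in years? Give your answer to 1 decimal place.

doubling time ≈ 32.2 years

r = ln(131000/107900) / 9 = ln(1.21409) / 9 ≈ 0.021555 per year
doubling time = ln 2 / |r| = 0.69315 / 0.021555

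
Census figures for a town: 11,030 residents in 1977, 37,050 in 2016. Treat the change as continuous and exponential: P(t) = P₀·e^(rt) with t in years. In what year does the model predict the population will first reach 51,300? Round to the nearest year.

year 2026

r = ln(37050/11030) / 39 = 1.21165/39 ≈ 0.031068 per year
t = ln(51300/11030) / r = 1.53707/0.031068 ≈ 49.47 years after 1977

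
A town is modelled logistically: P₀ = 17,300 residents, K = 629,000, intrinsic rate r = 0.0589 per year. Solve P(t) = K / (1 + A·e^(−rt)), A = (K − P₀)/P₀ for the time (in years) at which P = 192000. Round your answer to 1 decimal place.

t ≈ 46.6 years

A = (629000 − 17300)/17300 = 35.35838
192000 = 629000/(1 + 35.35838·e^(−0.0589t)) → 1 + 35.35838·e^(−0.0589t) = 3.27604
e^(−0.0589t) = 0.064371 → t = ln(15.53503)/0.0589 = 2.7431/0.0589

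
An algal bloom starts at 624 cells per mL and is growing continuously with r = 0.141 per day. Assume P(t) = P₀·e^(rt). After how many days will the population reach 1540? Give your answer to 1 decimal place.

1540 = 624 · e^(0.141·t)
t = ln(1540/624) / 0.141 = ln(2.46795) / 0.141 = 0.90339 / 0.141

t ≈ 6.4 days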